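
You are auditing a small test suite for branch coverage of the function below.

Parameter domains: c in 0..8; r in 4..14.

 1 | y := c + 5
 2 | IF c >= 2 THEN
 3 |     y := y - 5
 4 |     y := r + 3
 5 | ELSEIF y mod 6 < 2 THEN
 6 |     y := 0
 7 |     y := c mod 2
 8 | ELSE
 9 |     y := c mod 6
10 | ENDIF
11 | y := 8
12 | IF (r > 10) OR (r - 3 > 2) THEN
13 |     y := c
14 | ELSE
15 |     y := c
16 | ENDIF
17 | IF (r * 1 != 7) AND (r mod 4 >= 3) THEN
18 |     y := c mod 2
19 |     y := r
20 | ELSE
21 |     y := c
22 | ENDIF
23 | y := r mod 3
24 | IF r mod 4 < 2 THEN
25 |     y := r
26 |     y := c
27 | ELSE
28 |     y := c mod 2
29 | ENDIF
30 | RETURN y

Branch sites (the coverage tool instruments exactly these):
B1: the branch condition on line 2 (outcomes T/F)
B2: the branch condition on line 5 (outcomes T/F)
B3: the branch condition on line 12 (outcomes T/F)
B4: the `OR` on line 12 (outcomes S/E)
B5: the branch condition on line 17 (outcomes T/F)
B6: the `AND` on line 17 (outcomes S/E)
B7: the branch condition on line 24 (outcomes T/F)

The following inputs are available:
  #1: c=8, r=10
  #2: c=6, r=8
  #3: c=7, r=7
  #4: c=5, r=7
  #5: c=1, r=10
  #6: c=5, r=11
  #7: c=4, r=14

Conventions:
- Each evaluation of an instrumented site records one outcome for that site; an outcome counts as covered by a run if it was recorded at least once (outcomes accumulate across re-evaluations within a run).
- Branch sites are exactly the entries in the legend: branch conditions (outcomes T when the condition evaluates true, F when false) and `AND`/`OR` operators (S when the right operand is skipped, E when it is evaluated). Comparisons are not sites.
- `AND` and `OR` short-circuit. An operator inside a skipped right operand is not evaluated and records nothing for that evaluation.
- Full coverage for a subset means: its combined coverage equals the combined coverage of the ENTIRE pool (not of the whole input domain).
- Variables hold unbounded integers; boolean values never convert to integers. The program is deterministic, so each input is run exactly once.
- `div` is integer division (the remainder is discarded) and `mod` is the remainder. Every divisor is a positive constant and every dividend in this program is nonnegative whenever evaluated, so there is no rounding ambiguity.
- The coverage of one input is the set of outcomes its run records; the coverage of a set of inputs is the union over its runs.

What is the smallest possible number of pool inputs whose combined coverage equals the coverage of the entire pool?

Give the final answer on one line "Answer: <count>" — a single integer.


#1 (c=8, r=10) -> B1->T, B4->E, B3->T, B6->E, B5->F, B7->F; covered: B1=T, B3=T, B4=E, B5=F, B6=E, B7=F
#2 (c=6, r=8) -> B1->T, B4->E, B3->T, B6->E, B5->F, B7->T; covered: B1=T, B3=T, B4=E, B5=F, B6=E, B7=T
#3 (c=7, r=7) -> B1->T, B4->E, B3->T, B6->S, B5->F, B7->F; covered: B1=T, B3=T, B4=E, B5=F, B6=S, B7=F
#4 (c=5, r=7) -> B1->T, B4->E, B3->T, B6->S, B5->F, B7->F; covered: B1=T, B3=T, B4=E, B5=F, B6=S, B7=F
#5 (c=1, r=10) -> B1->F, B2->T, B4->E, B3->T, B6->E, B5->F, B7->F; covered: B1=F, B2=T, B3=T, B4=E, B5=F, B6=E, B7=F
#6 (c=5, r=11) -> B1->T, B4->S, B3->T, B6->E, B5->T, B7->F; covered: B1=T, B3=T, B4=S, B5=T, B6=E, B7=F
#7 (c=4, r=14) -> B1->T, B4->S, B3->T, B6->E, B5->F, B7->F; covered: B1=T, B3=T, B4=S, B5=F, B6=E, B7=F
together the pool reaches 12 outcomes: B1=T, B1=F, B2=T, B3=T, B4=S, B4=E, B5=T, B5=F, B6=S, B6=E, B7=T, B7=F
every size-1 subset falls short of the 12 outcomes (best: 7/12)
every size-2 subset falls short of the 12 outcomes (best: 10/12)
every size-3 subset falls short of the 12 outcomes (best: 11/12)
the canonical winner is {2, 3, 5, 6}: size 4, full 12-outcome coverage, earliest index list among size-4 covers
Answer: 4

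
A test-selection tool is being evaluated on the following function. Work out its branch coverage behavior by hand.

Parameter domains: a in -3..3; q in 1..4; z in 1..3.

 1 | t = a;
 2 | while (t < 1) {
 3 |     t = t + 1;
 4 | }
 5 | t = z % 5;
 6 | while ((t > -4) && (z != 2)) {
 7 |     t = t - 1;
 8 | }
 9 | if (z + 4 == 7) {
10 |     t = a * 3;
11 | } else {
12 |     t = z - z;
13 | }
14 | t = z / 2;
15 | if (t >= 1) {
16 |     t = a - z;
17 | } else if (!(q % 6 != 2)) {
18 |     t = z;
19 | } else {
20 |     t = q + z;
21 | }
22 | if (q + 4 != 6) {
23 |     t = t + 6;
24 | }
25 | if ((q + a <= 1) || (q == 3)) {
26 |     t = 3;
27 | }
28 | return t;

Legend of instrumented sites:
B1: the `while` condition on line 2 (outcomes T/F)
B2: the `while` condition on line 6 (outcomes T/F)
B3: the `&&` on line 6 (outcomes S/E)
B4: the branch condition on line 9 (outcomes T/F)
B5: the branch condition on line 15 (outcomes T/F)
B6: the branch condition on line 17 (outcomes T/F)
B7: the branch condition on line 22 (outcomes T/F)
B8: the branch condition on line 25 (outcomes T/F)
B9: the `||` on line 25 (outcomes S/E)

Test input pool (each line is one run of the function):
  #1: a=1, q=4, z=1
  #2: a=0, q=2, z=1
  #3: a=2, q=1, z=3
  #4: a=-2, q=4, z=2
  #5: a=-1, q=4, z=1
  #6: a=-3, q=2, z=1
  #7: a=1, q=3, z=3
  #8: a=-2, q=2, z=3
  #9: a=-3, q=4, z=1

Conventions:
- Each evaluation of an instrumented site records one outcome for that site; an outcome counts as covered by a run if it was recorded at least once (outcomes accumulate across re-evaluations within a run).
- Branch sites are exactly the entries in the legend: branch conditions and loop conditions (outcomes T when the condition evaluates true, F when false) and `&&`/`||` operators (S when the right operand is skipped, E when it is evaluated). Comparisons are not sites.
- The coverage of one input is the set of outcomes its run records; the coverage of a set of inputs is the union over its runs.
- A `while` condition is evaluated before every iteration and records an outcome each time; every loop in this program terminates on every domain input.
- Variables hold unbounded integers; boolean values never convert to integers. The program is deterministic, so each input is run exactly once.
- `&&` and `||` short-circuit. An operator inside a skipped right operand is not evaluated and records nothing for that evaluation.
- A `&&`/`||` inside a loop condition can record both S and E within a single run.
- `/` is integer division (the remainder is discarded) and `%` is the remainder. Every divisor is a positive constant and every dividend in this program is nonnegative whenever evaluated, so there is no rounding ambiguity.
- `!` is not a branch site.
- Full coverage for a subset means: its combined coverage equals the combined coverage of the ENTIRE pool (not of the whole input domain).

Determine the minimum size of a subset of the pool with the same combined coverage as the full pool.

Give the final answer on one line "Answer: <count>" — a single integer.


test 1 (a=1, q=4, z=1) fires B1->F, B3->E, B2->T, B3->E, B2->T, B3->E, B2->T, B3->E, B2->T, B3->E, B2->T, B3->S, B2->F, B4->F, ...; hits B1=F, B2=T, B2=F, B3=S, B3=E, B4=F, B5=F, B6=F, B7=T, B8=F, B9=E
test 2 (a=0, q=2, z=1) fires B1->T, B1->F, B3->E, B2->T, B3->E, B2->T, B3->E, B2->T, B3->E, B2->T, B3->E, B2->T, B3->S, B2->F, ...; hits B1=T, B1=F, B2=T, B2=F, B3=S, B3=E, B4=F, B5=F, B6=T, B7=F, B8=F, B9=E
test 3 (a=2, q=1, z=3) fires B1->F, B3->E, B2->T, B3->E, B2->T, B3->E, B2->T, B3->E, B2->T, B3->E, B2->T, B3->E, B2->T, B3->E, ...; hits B1=F, B2=T, B2=F, B3=S, B3=E, B4=T, B5=T, B7=T, B8=F, B9=E
test 4 (a=-2, q=4, z=2) fires B1->T, B1->T, B1->T, B1->F, B3->E, B2->F, B4->F, B5->T, B7->T, B9->E, B8->F; hits B1=T, B1=F, B2=F, B3=E, B4=F, B5=T, B7=T, B8=F, B9=E
test 5 (a=-1, q=4, z=1) fires B1->T, B1->T, B1->F, B3->E, B2->T, B3->E, B2->T, B3->E, B2->T, B3->E, B2->T, B3->E, B2->T, B3->S, ...; hits B1=T, B1=F, B2=T, B2=F, B3=S, B3=E, B4=F, B5=F, B6=F, B7=T, B8=F, B9=E
test 6 (a=-3, q=2, z=1) fires B1->T, B1->T, B1->T, B1->T, B1->F, B3->E, B2->T, B3->E, B2->T, B3->E, B2->T, B3->E, B2->T, B3->E, ...; hits B1=T, B1=F, B2=T, B2=F, B3=S, B3=E, B4=F, B5=F, B6=T, B7=F, B8=T, B9=S
test 7 (a=1, q=3, z=3) fires B1->F, B3->E, B2->T, B3->E, B2->T, B3->E, B2->T, B3->E, B2->T, B3->E, B2->T, B3->E, B2->T, B3->E, ...; hits B1=F, B2=T, B2=F, B3=S, B3=E, B4=T, B5=T, B7=T, B8=T, B9=E
test 8 (a=-2, q=2, z=3) fires B1->T, B1->T, B1->T, B1->F, B3->E, B2->T, B3->E, B2->T, B3->E, B2->T, B3->E, B2->T, B3->E, B2->T, ...; hits B1=T, B1=F, B2=T, B2=F, B3=S, B3=E, B4=T, B5=T, B7=F, B8=T, B9=S
test 9 (a=-3, q=4, z=1) fires B1->T, B1->T, B1->T, B1->T, B1->F, B3->E, B2->T, B3->E, B2->T, B3->E, B2->T, B3->E, B2->T, B3->E, ...; hits B1=T, B1=F, B2=T, B2=F, B3=S, B3=E, B4=F, B5=F, B6=F, B7=T, B8=T, B9=S
the full pool covers 18 outcomes: B1=T, B1=F, B2=T, B2=F, B3=S, B3=E, B4=T, B4=F, B5=T, B5=F, B6=T, B6=F, B7=T, B7=F, B8=T, B8=F, B9=S, B9=E
size 1 is not enough: best union over all size-1 subsets is 12/18
size 2 is not enough: best union over all size-2 subsets is 17/18
at size 3, {1, 2, 8} reaches all 18 outcomes; every lexicographically earlier size-3 subset fails
Answer: 3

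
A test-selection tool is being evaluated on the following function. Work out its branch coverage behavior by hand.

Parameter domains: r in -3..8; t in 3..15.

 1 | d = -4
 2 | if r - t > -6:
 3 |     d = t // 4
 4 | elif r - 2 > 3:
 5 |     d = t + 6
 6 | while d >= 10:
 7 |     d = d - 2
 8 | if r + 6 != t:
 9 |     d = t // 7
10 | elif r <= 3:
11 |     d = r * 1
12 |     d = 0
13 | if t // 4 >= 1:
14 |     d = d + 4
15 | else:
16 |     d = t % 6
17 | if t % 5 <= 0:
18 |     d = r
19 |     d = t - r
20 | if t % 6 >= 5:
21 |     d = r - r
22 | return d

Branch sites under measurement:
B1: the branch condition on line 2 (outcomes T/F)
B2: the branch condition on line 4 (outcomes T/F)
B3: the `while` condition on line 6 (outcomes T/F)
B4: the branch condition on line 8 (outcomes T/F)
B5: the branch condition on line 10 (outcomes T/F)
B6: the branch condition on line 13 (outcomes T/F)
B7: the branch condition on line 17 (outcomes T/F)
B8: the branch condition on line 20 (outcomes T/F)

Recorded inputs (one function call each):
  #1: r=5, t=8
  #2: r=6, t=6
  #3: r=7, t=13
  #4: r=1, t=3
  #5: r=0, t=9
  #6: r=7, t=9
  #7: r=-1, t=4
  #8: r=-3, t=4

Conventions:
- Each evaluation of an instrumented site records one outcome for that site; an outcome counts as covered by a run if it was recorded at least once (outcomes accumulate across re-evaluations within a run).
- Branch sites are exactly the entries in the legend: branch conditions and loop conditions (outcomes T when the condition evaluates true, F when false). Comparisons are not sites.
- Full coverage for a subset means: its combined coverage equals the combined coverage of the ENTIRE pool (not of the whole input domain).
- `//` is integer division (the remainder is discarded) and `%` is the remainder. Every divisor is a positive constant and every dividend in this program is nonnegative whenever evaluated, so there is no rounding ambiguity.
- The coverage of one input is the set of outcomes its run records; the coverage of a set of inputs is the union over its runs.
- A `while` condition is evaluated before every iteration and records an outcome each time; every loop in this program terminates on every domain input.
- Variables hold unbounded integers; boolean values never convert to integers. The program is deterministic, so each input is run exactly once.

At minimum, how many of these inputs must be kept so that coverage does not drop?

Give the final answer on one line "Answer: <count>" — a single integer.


input #1, r=5, t=8: events B1->T, B3->F, B4->T, B6->T, B7->F, B8->F; outcomes B1=T, B3=F, B4=T, B6=T, B7=F, B8=F
input #2, r=6, t=6: events B1->T, B3->F, B4->T, B6->T, B7->F, B8->F; outcomes B1=T, B3=F, B4=T, B6=T, B7=F, B8=F
input #3, r=7, t=13: events B1->F, B2->T, B3->T, B3->T, B3->T, B3->T, B3->T, B3->F, B4->F, B5->F, B6->T, B7->F, B8->F; outcomes B1=F, B2=T, B3=T, B3=F, B4=F, B5=F, B6=T, B7=F, B8=F
input #4, r=1, t=3: events B1->T, B3->F, B4->T, B6->F, B7->F, B8->F; outcomes B1=T, B3=F, B4=T, B6=F, B7=F, B8=F
input #5, r=0, t=9: events B1->F, B2->F, B3->F, B4->T, B6->T, B7->F, B8->F; outcomes B1=F, B2=F, B3=F, B4=T, B6=T, B7=F, B8=F
input #6, r=7, t=9: events B1->T, B3->F, B4->T, B6->T, B7->F, B8->F; outcomes B1=T, B3=F, B4=T, B6=T, B7=F, B8=F
input #7, r=-1, t=4: events B1->T, B3->F, B4->T, B6->T, B7->F, B8->F; outcomes B1=T, B3=F, B4=T, B6=T, B7=F, B8=F
input #8, r=-3, t=4: events B1->F, B2->F, B3->F, B4->T, B6->T, B7->F, B8->F; outcomes B1=F, B2=F, B3=F, B4=T, B6=T, B7=F, B8=F
pool-wide coverage (13 outcomes): B1=T, B1=F, B2=T, B2=F, B3=T, B3=F, B4=T, B4=F, B5=F, B6=T, B6=F, B7=F, B8=F
every size-1 subset falls short of the 13 outcomes (best: 9/13)
every size-2 subset falls short of the 13 outcomes (best: 12/13)
inputs {3, 4, 5} (size 3) cover everything; no size-3 subset with a lexicographically smaller index list covers all 13
Answer: 3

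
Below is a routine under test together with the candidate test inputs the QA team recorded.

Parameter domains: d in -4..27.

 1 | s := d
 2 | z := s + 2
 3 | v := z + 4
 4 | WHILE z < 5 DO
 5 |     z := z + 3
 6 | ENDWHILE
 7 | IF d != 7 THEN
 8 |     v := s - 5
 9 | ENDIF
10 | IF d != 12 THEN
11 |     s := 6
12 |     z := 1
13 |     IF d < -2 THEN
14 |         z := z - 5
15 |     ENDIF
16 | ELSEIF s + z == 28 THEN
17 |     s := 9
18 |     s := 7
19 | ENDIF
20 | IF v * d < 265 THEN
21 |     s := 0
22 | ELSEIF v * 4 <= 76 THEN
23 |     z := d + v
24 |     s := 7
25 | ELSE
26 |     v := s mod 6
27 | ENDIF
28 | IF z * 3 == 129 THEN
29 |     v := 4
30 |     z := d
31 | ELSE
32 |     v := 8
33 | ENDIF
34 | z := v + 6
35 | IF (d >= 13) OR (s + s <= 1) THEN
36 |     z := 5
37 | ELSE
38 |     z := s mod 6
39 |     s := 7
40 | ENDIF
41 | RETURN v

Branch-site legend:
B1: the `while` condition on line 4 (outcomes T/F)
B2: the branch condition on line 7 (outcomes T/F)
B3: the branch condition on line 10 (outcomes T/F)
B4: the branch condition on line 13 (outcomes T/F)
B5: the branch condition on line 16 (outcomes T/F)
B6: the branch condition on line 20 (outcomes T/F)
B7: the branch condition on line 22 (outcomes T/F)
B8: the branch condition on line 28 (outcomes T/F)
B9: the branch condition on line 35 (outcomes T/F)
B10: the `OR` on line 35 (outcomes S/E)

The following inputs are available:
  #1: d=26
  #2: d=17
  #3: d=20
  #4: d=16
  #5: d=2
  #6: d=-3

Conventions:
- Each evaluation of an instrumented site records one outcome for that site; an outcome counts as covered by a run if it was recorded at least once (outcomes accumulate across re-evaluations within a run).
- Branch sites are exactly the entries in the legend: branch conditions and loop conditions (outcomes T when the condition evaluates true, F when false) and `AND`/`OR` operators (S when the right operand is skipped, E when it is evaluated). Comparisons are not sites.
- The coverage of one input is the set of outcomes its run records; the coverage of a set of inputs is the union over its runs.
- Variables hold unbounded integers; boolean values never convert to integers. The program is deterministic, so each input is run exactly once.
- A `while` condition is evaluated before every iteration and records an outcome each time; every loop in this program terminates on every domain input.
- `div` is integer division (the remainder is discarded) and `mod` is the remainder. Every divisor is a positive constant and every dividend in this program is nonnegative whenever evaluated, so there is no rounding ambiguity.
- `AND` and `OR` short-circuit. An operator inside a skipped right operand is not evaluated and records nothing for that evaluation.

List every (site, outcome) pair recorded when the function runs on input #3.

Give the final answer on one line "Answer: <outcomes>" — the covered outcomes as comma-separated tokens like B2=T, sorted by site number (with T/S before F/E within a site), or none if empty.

Tracing the run of input #3 (d=20):
  B1->F, B2->T, B3->T, B4->F, B6->F, B7->T, B8->F, B10->S, B9->T
distinct outcomes covered: B1=F, B2=T, B3=T, B4=F, B6=F, B7=T, B8=F, B9=T, B10=S

Answer: B1=F, B2=T, B3=T, B4=F, B6=F, B7=T, B8=F, B9=T, B10=S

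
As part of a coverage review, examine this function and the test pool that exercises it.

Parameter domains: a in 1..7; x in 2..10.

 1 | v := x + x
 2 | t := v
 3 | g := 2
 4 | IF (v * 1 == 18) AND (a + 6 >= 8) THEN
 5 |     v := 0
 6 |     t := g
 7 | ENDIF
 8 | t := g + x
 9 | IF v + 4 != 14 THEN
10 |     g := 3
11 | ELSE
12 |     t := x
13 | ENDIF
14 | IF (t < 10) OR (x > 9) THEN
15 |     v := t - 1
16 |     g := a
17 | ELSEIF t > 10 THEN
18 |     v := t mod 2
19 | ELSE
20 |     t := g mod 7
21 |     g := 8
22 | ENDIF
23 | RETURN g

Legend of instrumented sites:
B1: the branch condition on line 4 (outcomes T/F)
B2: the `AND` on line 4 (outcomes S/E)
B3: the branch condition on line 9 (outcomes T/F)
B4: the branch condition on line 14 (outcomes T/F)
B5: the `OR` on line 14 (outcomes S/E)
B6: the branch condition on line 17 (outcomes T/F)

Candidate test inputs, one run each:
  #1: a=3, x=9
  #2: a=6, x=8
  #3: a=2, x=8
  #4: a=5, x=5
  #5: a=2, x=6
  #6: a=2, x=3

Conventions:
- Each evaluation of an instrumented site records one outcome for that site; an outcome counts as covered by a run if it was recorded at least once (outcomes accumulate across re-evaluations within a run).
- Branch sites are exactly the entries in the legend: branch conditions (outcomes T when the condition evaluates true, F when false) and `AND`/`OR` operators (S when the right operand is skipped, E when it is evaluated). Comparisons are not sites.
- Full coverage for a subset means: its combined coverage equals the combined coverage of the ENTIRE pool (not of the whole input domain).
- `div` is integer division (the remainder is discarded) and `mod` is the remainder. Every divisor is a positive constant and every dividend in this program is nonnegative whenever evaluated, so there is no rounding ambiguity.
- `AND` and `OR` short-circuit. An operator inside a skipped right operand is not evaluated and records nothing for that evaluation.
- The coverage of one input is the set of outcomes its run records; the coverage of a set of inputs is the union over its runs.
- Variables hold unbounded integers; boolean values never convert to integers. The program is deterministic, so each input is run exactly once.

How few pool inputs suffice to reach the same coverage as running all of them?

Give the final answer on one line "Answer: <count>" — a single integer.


test 1 (a=3, x=9) fires B2->E, B1->T, B3->T, B5->E, B4->F, B6->T; hits B1=T, B2=E, B3=T, B4=F, B5=E, B6=T
test 2 (a=6, x=8) fires B2->S, B1->F, B3->T, B5->E, B4->F, B6->F; hits B1=F, B2=S, B3=T, B4=F, B5=E, B6=F
test 3 (a=2, x=8) fires B2->S, B1->F, B3->T, B5->E, B4->F, B6->F; hits B1=F, B2=S, B3=T, B4=F, B5=E, B6=F
test 4 (a=5, x=5) fires B2->S, B1->F, B3->F, B5->S, B4->T; hits B1=F, B2=S, B3=F, B4=T, B5=S
test 5 (a=2, x=6) fires B2->S, B1->F, B3->T, B5->S, B4->T; hits B1=F, B2=S, B3=T, B4=T, B5=S
test 6 (a=2, x=3) fires B2->S, B1->F, B3->T, B5->S, B4->T; hits B1=F, B2=S, B3=T, B4=T, B5=S
union over all inputs: B1=T, B1=F, B2=S, B2=E, B3=T, B3=F, B4=T, B4=F, B5=S, B5=E, B6=T, B6=F (12 outcomes)
size 1 is not enough: best union over all size-1 subsets is 6/12
size 2 is not enough: best union over all size-2 subsets is 11/12
size 3: inputs {1, 2, 4} cover all 12 outcomes, and no lexicographically smaller subset of this size does
Answer: 3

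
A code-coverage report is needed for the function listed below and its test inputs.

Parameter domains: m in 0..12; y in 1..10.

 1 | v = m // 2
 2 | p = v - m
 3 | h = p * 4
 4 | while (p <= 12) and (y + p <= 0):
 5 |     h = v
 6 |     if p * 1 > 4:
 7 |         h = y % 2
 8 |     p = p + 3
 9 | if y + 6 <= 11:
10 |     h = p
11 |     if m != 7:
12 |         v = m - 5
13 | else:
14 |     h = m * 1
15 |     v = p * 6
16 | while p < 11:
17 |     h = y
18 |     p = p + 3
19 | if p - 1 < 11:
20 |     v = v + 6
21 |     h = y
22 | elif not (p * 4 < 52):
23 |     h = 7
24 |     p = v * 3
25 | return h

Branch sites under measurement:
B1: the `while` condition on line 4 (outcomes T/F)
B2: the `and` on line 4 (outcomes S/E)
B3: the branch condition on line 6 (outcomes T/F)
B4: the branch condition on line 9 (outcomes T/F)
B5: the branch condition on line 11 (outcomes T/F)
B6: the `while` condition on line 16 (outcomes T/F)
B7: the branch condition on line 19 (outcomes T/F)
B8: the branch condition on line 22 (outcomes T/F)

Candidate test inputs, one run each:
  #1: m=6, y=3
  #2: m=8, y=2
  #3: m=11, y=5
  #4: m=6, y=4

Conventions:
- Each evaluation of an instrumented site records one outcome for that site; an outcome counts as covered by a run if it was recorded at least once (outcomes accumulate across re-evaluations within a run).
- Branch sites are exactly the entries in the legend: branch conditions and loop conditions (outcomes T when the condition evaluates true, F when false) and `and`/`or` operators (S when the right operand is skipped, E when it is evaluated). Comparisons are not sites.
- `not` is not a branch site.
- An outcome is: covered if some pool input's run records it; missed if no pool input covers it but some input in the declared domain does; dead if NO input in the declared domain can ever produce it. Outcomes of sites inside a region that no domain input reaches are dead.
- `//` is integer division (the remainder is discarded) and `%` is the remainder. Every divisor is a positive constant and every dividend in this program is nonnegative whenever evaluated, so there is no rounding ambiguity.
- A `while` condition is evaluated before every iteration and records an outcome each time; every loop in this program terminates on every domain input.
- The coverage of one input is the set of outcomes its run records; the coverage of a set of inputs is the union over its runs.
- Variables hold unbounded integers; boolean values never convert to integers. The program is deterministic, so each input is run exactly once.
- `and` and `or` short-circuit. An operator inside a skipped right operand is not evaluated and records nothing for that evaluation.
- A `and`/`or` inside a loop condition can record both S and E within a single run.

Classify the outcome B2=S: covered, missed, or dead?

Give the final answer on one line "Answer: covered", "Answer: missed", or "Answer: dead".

no pool input records B2=S
checking all 130 inputs in the declared domain: B2=S is never recorded -> dead

Answer: dead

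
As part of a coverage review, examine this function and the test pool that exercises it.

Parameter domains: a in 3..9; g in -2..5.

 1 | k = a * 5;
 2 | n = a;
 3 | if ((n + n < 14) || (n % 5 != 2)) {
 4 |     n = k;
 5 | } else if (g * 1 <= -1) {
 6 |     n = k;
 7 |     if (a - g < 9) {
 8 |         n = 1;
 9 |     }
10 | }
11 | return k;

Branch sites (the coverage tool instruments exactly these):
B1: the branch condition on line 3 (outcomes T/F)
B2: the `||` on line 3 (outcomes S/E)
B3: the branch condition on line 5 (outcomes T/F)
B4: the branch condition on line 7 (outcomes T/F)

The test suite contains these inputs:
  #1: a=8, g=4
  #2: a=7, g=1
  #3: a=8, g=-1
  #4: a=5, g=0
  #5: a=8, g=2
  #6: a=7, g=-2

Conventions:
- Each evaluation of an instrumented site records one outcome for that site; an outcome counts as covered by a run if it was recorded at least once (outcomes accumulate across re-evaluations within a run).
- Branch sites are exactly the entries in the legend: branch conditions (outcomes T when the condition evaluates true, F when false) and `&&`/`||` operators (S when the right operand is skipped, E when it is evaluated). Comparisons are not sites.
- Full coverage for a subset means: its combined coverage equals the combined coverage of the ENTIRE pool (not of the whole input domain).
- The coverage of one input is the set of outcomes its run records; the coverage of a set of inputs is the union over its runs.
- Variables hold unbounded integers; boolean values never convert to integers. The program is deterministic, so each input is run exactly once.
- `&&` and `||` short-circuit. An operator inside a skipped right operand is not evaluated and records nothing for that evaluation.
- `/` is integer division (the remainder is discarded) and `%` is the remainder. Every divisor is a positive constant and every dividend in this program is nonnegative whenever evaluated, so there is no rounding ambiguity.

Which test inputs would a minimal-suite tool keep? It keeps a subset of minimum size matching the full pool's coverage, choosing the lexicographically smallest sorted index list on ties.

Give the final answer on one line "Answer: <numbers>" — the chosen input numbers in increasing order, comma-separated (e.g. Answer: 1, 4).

run #1 (a=8, g=4) records B1=T, B2=E
run #2 (a=7, g=1) records B1=F, B2=E, B3=F
run #3 (a=8, g=-1) records B1=T, B2=E
run #4 (a=5, g=0) records B1=T, B2=S
run #5 (a=8, g=2) records B1=T, B2=E
run #6 (a=7, g=-2) records B1=F, B2=E, B3=T, B4=F
the full pool covers 7 outcomes: B1=T, B1=F, B2=S, B2=E, B3=T, B3=F, B4=F
every size-1 subset falls short of the 7 outcomes (best: 4/7)
every size-2 subset falls short of the 7 outcomes (best: 6/7)
size 3: inputs {2, 4, 6} cover all 7 outcomes, and no lexicographically smaller subset of this size does

Answer: 2, 4, 6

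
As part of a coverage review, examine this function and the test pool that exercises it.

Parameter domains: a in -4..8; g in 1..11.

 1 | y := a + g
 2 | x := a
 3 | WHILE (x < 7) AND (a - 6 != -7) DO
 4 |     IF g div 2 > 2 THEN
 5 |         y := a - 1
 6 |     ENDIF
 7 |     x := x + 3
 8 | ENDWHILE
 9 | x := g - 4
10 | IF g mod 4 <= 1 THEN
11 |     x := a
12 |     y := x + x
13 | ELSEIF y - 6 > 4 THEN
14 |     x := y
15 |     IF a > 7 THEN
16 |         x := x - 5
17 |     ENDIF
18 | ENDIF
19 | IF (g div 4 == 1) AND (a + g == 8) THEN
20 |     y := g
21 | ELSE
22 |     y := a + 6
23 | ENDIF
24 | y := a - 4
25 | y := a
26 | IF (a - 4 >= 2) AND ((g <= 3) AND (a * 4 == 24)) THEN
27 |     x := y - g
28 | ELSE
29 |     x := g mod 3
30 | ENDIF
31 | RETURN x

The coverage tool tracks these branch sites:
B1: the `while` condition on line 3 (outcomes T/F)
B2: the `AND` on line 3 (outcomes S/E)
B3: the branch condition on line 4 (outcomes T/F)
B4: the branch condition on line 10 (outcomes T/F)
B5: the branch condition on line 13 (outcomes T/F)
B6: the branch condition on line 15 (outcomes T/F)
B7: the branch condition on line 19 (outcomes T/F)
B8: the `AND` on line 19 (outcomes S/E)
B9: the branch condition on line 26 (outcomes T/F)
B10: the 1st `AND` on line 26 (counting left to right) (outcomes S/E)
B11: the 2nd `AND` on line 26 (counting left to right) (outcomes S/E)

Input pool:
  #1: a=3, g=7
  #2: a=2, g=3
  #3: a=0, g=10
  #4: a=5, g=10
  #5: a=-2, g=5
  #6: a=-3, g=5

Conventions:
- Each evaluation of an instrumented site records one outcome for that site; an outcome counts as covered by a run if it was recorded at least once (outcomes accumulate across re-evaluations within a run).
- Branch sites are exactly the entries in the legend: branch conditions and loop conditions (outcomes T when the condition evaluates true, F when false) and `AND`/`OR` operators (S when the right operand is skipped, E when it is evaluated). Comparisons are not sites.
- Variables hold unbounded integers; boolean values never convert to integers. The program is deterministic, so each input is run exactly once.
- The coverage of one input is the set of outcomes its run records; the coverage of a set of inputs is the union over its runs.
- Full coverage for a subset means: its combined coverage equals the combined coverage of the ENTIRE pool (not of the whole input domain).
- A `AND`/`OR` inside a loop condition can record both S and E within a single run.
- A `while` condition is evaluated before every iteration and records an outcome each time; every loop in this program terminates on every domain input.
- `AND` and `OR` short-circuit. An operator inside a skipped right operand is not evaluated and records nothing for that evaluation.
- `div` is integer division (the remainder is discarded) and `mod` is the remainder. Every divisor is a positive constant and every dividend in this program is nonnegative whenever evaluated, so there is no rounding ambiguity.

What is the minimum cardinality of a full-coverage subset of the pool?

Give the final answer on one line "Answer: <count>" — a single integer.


run #1 (a=3, g=7) runs B2->E, B1->T, B3->T, B2->E, B1->T, B3->T, B2->S, B1->F, B4->F, B5->F, B8->E, B7->F, B10->S, B9->F; records B1=T, B1=F, B2=S, B2=E, B3=T, B4=F, B5=F, B7=F, B8=E, B9=F, B10=S
run #2 (a=2, g=3) runs B2->E, B1->T, B3->F, B2->E, B1->T, B3->F, B2->S, B1->F, B4->F, B5->F, B8->S, B7->F, B10->S, B9->F; records B1=T, B1=F, B2=S, B2=E, B3=F, B4=F, B5=F, B7=F, B8=S, B9=F, B10=S
run #3 (a=0, g=10) runs B2->E, B1->T, B3->T, B2->E, B1->T, B3->T, B2->E, B1->T, B3->T, B2->S, B1->F, B4->F, B5->F, B8->S, ...; records B1=T, B1=F, B2=S, B2=E, B3=T, B4=F, B5=F, B7=F, B8=S, B9=F, B10=S
run #4 (a=5, g=10) runs B2->E, B1->T, B3->T, B2->S, B1->F, B4->F, B5->F, B8->S, B7->F, B10->S, B9->F; records B1=T, B1=F, B2=S, B2=E, B3=T, B4=F, B5=F, B7=F, B8=S, B9=F, B10=S
run #5 (a=-2, g=5) runs B2->E, B1->T, B3->F, B2->E, B1->T, B3->F, B2->E, B1->T, B3->F, B2->S, B1->F, B4->T, B8->E, B7->F, ...; records B1=T, B1=F, B2=S, B2=E, B3=F, B4=T, B7=F, B8=E, B9=F, B10=S
run #6 (a=-3, g=5) runs B2->E, B1->T, B3->F, B2->E, B1->T, B3->F, B2->E, B1->T, B3->F, B2->E, B1->T, B3->F, B2->S, B1->F, ...; records B1=T, B1=F, B2=S, B2=E, B3=F, B4=T, B7=F, B8=E, B9=F, B10=S
union over all inputs: B1=T, B1=F, B2=S, B2=E, B3=T, B3=F, B4=T, B4=F, B5=F, B7=F, B8=S, B8=E, B9=F, B10=S (14 outcomes)
checked all size-1 subsets: none covers 14 outcomes (max 11/14)
inputs {3, 5} (size 2) cover everything; no size-2 subset with a lexicographically smaller index list covers all 14
Answer: 2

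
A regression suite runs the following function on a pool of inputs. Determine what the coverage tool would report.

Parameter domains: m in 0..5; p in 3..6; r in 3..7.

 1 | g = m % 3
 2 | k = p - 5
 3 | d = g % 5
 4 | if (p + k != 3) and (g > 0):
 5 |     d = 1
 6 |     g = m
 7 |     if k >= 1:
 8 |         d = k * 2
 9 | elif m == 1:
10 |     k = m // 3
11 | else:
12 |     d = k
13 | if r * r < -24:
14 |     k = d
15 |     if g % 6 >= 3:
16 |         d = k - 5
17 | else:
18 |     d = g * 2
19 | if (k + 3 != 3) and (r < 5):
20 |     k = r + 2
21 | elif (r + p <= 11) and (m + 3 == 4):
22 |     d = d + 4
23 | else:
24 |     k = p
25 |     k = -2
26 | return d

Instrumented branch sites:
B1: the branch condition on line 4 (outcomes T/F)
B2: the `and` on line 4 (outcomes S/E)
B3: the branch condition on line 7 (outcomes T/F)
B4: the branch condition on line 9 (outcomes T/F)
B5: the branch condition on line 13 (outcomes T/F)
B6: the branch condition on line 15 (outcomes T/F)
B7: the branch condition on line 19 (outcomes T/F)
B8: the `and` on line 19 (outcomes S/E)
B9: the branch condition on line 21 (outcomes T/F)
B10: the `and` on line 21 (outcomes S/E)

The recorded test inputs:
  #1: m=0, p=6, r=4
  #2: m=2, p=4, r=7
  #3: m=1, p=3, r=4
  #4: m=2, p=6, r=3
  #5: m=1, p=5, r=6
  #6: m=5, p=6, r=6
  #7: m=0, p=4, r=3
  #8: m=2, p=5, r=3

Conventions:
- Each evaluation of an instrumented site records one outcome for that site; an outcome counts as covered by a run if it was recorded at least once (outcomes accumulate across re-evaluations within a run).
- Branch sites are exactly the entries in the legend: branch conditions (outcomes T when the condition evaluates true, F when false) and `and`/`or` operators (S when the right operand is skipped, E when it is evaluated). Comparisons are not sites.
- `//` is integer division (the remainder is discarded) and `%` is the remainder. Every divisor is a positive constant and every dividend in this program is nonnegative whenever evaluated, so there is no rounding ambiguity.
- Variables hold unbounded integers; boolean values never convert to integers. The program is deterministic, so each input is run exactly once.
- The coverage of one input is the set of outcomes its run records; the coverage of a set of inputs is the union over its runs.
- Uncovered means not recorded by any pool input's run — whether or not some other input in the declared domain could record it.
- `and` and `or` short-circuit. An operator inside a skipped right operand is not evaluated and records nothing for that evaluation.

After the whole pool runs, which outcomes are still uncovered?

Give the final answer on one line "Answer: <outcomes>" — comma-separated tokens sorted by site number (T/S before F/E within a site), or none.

input #1, m=0, p=6, r=4: events B2->E, B1->F, B4->F, B5->F, B8->E, B7->T; outcomes B1=F, B2=E, B4=F, B5=F, B7=T, B8=E
input #2, m=2, p=4, r=7: events B2->S, B1->F, B4->F, B5->F, B8->E, B7->F, B10->E, B9->F; outcomes B1=F, B2=S, B4=F, B5=F, B7=F, B8=E, B9=F, B10=E
input #3, m=1, p=3, r=4: events B2->E, B1->T, B3->F, B5->F, B8->E, B7->T; outcomes B1=T, B2=E, B3=F, B5=F, B7=T, B8=E
input #4, m=2, p=6, r=3: events B2->E, B1->T, B3->T, B5->F, B8->E, B7->T; outcomes B1=T, B2=E, B3=T, B5=F, B7=T, B8=E
input #5, m=1, p=5, r=6: events B2->E, B1->T, B3->F, B5->F, B8->S, B7->F, B10->E, B9->T; outcomes B1=T, B2=E, B3=F, B5=F, B7=F, B8=S, B9=T, B10=E
input #6, m=5, p=6, r=6: events B2->E, B1->T, B3->T, B5->F, B8->E, B7->F, B10->S, B9->F; outcomes B1=T, B2=E, B3=T, B5=F, B7=F, B8=E, B9=F, B10=S
input #7, m=0, p=4, r=3: events B2->S, B1->F, B4->F, B5->F, B8->E, B7->T; outcomes B1=F, B2=S, B4=F, B5=F, B7=T, B8=E
input #8, m=2, p=5, r=3: events B2->E, B1->T, B3->F, B5->F, B8->S, B7->F, B10->E, B9->F; outcomes B1=T, B2=E, B3=F, B5=F, B7=F, B8=S, B9=F, B10=E
union over the pool: B1=T, B1=F, B2=S, B2=E, B3=T, B3=F, B4=F, B5=F, B7=T, B7=F, B8=S, B8=E, B9=T, B9=F, B10=S, B10=E
uncovered (4 of 20): B4=T, B5=T, B6=T, B6=F

Answer: B4=T, B5=T, B6=T, B6=F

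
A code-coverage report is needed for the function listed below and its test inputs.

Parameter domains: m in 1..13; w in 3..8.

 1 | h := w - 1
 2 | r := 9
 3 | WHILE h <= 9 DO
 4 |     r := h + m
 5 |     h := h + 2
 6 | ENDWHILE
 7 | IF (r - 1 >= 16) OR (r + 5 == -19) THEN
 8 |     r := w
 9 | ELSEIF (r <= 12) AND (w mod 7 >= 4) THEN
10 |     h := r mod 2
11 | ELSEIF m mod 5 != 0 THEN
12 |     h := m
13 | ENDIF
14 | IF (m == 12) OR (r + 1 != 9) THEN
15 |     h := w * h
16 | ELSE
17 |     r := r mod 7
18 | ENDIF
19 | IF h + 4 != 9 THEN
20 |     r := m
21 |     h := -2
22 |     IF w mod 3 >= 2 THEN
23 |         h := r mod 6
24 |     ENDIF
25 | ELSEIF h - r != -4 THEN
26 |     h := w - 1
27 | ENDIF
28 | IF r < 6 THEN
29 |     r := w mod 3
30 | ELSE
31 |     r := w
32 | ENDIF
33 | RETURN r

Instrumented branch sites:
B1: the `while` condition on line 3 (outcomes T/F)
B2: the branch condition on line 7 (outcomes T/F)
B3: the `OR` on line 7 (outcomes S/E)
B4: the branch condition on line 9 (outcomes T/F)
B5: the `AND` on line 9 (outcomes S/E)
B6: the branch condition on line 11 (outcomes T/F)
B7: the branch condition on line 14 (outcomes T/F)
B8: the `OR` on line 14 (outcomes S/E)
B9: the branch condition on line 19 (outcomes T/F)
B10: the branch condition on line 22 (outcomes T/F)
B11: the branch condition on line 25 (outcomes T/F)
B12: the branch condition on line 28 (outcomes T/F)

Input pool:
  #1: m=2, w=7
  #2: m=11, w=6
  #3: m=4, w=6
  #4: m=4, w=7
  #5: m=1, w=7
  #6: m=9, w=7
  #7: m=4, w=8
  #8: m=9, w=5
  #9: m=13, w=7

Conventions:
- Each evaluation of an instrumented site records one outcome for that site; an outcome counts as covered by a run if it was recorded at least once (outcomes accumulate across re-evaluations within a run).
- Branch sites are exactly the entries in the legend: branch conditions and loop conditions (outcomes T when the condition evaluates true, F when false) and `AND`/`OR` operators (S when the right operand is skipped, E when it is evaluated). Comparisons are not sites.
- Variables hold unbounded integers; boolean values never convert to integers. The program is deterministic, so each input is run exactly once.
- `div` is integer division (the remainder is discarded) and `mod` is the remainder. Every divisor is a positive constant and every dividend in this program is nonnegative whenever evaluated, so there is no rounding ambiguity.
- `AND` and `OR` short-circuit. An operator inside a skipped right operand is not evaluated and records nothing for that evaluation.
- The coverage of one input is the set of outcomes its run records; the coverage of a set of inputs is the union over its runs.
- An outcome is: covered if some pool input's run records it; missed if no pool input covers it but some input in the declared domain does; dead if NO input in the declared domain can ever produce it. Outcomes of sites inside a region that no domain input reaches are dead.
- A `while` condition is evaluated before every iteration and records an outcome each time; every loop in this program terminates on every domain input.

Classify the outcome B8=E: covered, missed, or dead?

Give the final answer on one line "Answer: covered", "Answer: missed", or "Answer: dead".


B8=E is recorded by pool input(s) 1, 2, 3, 4, 5, 6, 7, 8, 9 -> covered
Answer: covered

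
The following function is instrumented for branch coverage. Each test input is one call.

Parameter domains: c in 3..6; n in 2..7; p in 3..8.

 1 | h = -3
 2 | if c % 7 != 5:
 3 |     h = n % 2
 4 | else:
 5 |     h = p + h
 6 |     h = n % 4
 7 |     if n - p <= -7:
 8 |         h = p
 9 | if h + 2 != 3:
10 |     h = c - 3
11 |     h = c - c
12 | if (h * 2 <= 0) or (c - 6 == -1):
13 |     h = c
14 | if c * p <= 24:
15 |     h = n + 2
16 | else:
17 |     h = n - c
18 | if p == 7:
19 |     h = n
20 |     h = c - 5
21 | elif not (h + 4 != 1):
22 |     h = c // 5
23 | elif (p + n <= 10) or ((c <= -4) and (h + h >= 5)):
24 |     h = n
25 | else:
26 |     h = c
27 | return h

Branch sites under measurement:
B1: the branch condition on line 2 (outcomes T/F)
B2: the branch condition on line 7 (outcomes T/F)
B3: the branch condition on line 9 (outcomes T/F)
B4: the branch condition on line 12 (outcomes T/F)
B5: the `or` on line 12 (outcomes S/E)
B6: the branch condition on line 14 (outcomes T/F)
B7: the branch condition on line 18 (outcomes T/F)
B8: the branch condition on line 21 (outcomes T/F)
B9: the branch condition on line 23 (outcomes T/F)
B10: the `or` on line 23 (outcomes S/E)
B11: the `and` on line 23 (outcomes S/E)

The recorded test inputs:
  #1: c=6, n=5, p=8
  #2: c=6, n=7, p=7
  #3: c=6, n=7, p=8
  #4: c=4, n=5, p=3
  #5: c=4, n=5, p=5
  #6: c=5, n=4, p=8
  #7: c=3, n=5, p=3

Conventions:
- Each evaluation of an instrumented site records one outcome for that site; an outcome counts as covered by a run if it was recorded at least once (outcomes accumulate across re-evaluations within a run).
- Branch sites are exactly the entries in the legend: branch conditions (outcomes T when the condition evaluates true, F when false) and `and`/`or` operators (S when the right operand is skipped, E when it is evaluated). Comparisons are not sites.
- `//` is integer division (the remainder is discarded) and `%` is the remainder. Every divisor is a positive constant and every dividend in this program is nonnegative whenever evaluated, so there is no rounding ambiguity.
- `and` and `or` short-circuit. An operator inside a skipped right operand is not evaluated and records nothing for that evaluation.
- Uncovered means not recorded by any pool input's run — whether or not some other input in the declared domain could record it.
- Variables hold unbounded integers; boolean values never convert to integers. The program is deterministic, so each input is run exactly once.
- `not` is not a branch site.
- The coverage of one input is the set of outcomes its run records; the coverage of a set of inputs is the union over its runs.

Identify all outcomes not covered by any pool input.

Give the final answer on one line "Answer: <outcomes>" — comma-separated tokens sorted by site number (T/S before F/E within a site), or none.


test 1 (c=6, n=5, p=8) fires B1->T, B3->F, B5->E, B4->F, B6->F, B7->F, B8->F, B10->E, B11->S, B9->F; hits B1=T, B3=F, B4=F, B5=E, B6=F, B7=F, B8=F, B9=F, B10=E, B11=S
test 2 (c=6, n=7, p=7) fires B1->T, B3->F, B5->E, B4->F, B6->F, B7->T; hits B1=T, B3=F, B4=F, B5=E, B6=F, B7=T
test 3 (c=6, n=7, p=8) fires B1->T, B3->F, B5->E, B4->F, B6->F, B7->F, B8->F, B10->E, B11->S, B9->F; hits B1=T, B3=F, B4=F, B5=E, B6=F, B7=F, B8=F, B9=F, B10=E, B11=S
test 4 (c=4, n=5, p=3) fires B1->T, B3->F, B5->E, B4->F, B6->T, B7->F, B8->F, B10->S, B9->T; hits B1=T, B3=F, B4=F, B5=E, B6=T, B7=F, B8=F, B9=T, B10=S
test 5 (c=4, n=5, p=5) fires B1->T, B3->F, B5->E, B4->F, B6->T, B7->F, B8->F, B10->S, B9->T; hits B1=T, B3=F, B4=F, B5=E, B6=T, B7=F, B8=F, B9=T, B10=S
test 6 (c=5, n=4, p=8) fires B1->F, B2->F, B3->T, B5->S, B4->T, B6->F, B7->F, B8->F, B10->E, B11->S, B9->F; hits B1=F, B2=F, B3=T, B4=T, B5=S, B6=F, B7=F, B8=F, B9=F, B10=E, B11=S
test 7 (c=3, n=5, p=3) fires B1->T, B3->F, B5->E, B4->F, B6->T, B7->F, B8->F, B10->S, B9->T; hits B1=T, B3=F, B4=F, B5=E, B6=T, B7=F, B8=F, B9=T, B10=S
union over the pool: B1=T, B1=F, B2=F, B3=T, B3=F, B4=T, B4=F, B5=S, B5=E, B6=T, B6=F, B7=T, B7=F, B8=F, B9=T, B9=F, B10=S, B10=E, B11=S
uncovered (3 of 22): B2=T, B8=T, B11=E
Answer: B2=T, B8=T, B11=E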